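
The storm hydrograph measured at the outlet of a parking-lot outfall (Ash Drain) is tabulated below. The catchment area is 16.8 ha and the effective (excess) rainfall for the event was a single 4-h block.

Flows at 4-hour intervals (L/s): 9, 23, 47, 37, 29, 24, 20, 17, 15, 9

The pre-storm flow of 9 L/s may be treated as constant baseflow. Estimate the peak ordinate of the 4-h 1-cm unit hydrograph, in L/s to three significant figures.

U_p ≈ 31.7 L/s

Direct runoff: 0.0, 14.0, 38.0, 28.0, 20.0, 15.0, 11.0, 8.0, 6.0, 0.0 L/s; ΣQ_DR = 140.0 L/s, peak = 38.0 L/s.
Runoff depth d = ΣQ_DR·Δt / A = 140.0 × 14400 / (16.8 ha) = 12.00 mm.
The 1-cm UH is the DRH scaled by (10 mm)/d, so U_p = 38.0 × 10/12.00 = 31.7 L/s.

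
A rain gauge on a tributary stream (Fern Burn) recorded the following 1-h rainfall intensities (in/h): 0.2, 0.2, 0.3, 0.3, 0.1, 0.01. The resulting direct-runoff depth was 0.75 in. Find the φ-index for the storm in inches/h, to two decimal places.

Only the 5 blocks with intensity above φ contribute runoff: 0.2, 0.2, 0.3, 0.3, 0.1 in/h.
Σ(I−φ)·Δt = d  ⇒  (0.2+0.2+0.3+0.3+0.1 − 5φ)·1 = 0.75
φ = (1.100 − 0.75/1) / 5 = 0.07 in/h.

φ ≈ 0.07 in/h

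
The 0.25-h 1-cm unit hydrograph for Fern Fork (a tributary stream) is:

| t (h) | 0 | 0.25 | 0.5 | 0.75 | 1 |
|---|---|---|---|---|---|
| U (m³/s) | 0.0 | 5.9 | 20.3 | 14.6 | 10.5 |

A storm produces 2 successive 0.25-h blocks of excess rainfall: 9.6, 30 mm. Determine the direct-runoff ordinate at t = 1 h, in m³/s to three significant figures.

By discrete convolution, Q_j = Σ (P_i / 10 mm) · U_{j−i}.
At t = 1 h (j=4): Q = (9.6/10)·10.5 + (30/10)·14.6 = 53.9 m³/s.

Q ≈ 53.9 m³/s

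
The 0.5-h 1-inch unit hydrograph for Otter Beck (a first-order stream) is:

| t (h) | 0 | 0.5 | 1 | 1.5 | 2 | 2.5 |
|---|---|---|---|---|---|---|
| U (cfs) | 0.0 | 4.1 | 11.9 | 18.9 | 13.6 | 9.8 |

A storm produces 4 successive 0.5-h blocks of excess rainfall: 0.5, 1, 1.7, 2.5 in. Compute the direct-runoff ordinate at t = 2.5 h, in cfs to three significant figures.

Q ≈ 80.4 cfs

By discrete convolution, Q_j = Σ (P_i / 1 in) · U_{j−i}.
At t = 2.5 h (j=5): Q = (0.5/1)·9.8 + (1/1)·13.6 + (1.7/1)·18.9 + (2.5/1)·11.9 = 80.4 cfs.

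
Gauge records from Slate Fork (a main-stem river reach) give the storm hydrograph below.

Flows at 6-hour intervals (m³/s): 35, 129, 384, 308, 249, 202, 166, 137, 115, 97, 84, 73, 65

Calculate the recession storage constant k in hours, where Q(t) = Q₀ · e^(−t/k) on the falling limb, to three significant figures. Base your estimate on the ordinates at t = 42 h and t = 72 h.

On the falling limb, Q drops from 137 to 65 m³/s between t = 42 h and t = 72 h (Δt = 30 h).
k = −Δt / ln(Q₂/Q₁) = −30 / ln(65/137) = 40.2 h.

k ≈ 40.2 h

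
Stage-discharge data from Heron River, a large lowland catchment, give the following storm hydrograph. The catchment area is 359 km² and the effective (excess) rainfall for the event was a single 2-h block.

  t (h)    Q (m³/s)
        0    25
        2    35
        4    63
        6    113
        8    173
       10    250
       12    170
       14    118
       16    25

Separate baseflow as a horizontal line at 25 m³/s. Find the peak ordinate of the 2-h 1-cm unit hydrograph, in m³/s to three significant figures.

Direct runoff: 0.0, 10.0, 38.0, 88.0, 148.0, 225.0, 145.0, 93.0, 0.0 m³/s; ΣQ_DR = 747.0 m³/s, peak = 225.0 m³/s.
Runoff depth d = ΣQ_DR·Δt / A = 747.0 × 7200 / (359 km²) = 14.98 mm.
The 1-cm UH is the DRH scaled by (10 mm)/d, so U_p = 225.0 × 10/14.98 = 150 m³/s.

U_p ≈ 150 m³/s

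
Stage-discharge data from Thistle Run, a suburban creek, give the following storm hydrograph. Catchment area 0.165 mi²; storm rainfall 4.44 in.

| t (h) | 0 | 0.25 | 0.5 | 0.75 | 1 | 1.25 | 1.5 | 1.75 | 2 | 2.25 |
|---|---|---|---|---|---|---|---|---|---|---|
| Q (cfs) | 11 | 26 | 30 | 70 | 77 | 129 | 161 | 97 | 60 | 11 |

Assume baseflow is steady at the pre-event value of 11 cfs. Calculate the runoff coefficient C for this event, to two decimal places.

C ≈ 0.30

ΣQ_DR = 562.0 cfs; V = ΣQ_DR·Δt = 5.058 × 10^5 ft³.
Runoff depth d = V / A = 1.319 in.
C = d / P = 1.319 / 4.44 = 0.30.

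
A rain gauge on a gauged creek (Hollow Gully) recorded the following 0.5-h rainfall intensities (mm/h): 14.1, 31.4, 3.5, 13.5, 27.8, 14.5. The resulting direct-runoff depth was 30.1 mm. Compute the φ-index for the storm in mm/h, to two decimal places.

Only the 5 blocks with intensity above φ contribute runoff: 14.1, 31.4, 13.5, 27.8, 14.5 mm/h.
Σ(I−φ)·Δt = d  ⇒  (14.1+31.4+13.5+27.8+14.5 − 5φ)·0.5 = 30.1
φ = (101.3 − 30.1/0.5) / 5 = 8.22 mm/h.

φ ≈ 8.22 mm/h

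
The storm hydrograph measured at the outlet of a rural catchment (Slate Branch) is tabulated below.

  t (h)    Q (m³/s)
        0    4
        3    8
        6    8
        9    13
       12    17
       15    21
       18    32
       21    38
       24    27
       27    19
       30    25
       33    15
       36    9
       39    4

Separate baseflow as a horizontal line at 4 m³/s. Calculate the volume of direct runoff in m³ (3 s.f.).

V ≈ 1.99 × 10^6 m³

Direct-runoff ordinates (Q − Q_b): 0.0, 4.0, 4.0, 9.0, 13.0, 17.0, 28.0, 34.0, 23.0, 15.0, 21.0, 11.0, 5.0, 0.0 m³/s.
ΣQ_DR = 184.0 m³/s.
With Δt = 3 h = 10800 s, V = ΣQ_DR · Δt = 184.0 × 10800 = 1.99 × 10^6 m³.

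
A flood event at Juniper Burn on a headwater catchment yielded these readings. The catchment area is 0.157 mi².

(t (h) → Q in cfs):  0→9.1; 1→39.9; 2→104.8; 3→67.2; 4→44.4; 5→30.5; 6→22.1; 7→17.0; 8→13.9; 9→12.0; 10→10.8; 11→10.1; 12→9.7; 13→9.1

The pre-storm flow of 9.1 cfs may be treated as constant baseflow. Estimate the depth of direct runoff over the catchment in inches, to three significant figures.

d ≈ 2.70 in

Direct runoff: 0.0, 30.8, 95.7, 58.1, 35.3, 21.4, 13.0, 7.9, 4.8, 2.9, 1.7, 1.0, 0.6, 0.0 cfs; ΣQ_DR = 273.2 cfs.
V = ΣQ_DR · Δt = 273.2 × 3600 s = 9.835 × 10^5 ft³.
Over A = 0.157 mi², depth = V / A = 2.70 in.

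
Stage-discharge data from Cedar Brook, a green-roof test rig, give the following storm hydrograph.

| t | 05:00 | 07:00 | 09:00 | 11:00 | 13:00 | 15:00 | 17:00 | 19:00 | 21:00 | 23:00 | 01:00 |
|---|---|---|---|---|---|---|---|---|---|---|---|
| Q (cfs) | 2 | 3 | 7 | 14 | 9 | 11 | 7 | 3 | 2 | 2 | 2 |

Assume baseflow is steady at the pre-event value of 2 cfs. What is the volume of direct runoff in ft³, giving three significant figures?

Direct-runoff ordinates (Q − Q_b): 0.0, 1.0, 5.0, 12.0, 7.0, 9.0, 5.0, 1.0, 0.0, 0.0, 0.0 cfs.
ΣQ_DR = 40.00 cfs.
With Δt = 2 h = 7200 s, V = ΣQ_DR · Δt = 40.00 × 7200 = 2.88 × 10^5 ft³.

V ≈ 2.88 × 10^5 ft³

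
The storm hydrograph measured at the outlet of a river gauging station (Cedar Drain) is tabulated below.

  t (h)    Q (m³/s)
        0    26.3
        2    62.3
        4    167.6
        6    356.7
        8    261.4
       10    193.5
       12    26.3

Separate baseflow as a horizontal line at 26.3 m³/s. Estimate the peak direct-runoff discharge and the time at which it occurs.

Q_p = 330.4 m³/s at t = 6 h

Subtracting baseflow gives direct-runoff ordinates: 0.0, 36.0, 141.3, 330.4, 235.1, 167.2, 0.0 m³/s.
The maximum is 330.4 m³/s, occurring at the reading for t = 6 h.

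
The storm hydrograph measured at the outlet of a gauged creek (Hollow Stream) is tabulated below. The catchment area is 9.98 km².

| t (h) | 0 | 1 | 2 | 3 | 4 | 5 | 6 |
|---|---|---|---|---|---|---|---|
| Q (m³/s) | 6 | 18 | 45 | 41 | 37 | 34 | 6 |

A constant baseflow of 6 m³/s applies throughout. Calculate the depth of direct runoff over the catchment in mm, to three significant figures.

d ≈ 52.3 mm

Direct runoff: 0.0, 12.0, 39.0, 35.0, 31.0, 28.0, 0.0 m³/s; ΣQ_DR = 145.0 m³/s.
V = ΣQ_DR · Δt = 145.0 × 3600 s = 5.220 × 10^5 m³.
Over A = 9.98 km², depth = V / A = 52.3 mm.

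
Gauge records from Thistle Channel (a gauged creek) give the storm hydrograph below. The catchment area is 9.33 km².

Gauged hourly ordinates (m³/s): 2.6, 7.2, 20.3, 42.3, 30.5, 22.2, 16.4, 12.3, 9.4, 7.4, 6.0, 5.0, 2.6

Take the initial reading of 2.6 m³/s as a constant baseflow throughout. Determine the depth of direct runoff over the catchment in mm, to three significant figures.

Direct runoff: 0.0, 4.6, 17.7, 39.7, 27.9, 19.6, 13.8, 9.7, 6.8, 4.8, 3.4, 2.4, 0.0 m³/s; ΣQ_DR = 150.4 m³/s.
V = ΣQ_DR · Δt = 150.4 × 3600 s = 5.414 × 10^5 m³.
Over A = 9.33 km², depth = V / A = 58.0 mm.

d ≈ 58.0 mm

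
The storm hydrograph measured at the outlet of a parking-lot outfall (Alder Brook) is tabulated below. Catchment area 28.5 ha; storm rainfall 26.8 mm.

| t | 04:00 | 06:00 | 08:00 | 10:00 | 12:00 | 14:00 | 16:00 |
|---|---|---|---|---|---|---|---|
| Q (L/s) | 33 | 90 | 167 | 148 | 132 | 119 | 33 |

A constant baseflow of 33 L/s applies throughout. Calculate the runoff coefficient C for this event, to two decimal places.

ΣQ_DR = 491.0 L/s; V = ΣQ_DR·Δt = 3.535 × 10^6 L.
Runoff depth d = V / A = 12.40 mm.
C = d / P = 12.40 / 26.8 = 0.46.

C ≈ 0.46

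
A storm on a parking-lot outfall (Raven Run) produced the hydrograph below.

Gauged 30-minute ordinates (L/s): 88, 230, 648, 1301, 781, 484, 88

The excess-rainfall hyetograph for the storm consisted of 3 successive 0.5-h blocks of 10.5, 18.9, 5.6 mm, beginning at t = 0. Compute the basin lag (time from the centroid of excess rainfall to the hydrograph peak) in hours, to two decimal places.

Centroid of excess rainfall: t_c = Σ P_i·t̄_i / ΣP_i = 0.6800 h (block centres at 0.25, 0.75, 1.25 h).
Hydrograph peak occurs at t = 1.5 h, so basin lag t_L = 1.5 − 0.6800 = 0.82 h.

t_L ≈ 0.82 h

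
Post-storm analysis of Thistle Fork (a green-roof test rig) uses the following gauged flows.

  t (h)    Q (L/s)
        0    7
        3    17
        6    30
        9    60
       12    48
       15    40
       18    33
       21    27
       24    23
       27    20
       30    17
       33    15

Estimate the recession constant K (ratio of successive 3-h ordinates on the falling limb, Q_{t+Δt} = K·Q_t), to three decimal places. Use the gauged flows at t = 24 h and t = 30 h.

K ≈ 0.860

Using the recession-limb readings at t = 24 h and t = 30 h: Q falls from 23 to 17 L/s over 2 intervals.
K = (Q₂/Q₁)^(1/2) = (17/23)^(1/2) = 0.860.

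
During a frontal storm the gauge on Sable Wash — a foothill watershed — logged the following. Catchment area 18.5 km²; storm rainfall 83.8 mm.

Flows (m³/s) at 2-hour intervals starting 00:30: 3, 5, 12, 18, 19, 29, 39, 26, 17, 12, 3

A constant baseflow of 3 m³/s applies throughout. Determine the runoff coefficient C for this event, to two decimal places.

ΣQ_DR = 150.0 m³/s; V = ΣQ_DR·Δt = 1.080 × 10^6 m³.
Runoff depth d = V / A = 58.38 mm.
C = d / P = 58.38 / 83.8 = 0.70.

C ≈ 0.70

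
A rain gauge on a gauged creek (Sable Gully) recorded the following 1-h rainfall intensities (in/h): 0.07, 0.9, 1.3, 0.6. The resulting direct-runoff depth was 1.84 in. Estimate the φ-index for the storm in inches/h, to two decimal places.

φ ≈ 0.32 in/h

Only the 3 blocks with intensity above φ contribute runoff: 0.9, 1.3, 0.6 in/h.
Σ(I−φ)·Δt = d  ⇒  (0.9+1.3+0.6 − 3φ)·1 = 1.84
φ = (2.800 − 1.84/1) / 3 = 0.32 in/h.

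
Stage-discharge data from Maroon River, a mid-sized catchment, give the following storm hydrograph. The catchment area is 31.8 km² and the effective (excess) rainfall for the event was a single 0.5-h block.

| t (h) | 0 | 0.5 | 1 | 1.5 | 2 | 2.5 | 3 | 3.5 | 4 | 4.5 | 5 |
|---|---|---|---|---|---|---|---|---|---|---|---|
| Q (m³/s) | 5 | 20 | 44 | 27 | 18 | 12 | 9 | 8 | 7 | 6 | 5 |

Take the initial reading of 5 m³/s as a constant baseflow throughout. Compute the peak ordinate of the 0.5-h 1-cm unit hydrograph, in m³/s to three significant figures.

U_p ≈ 65.0 m³/s

Direct runoff: 0.0, 15.0, 39.0, 22.0, 13.0, 7.0, 4.0, 3.0, 2.0, 1.0, 0.0 m³/s; ΣQ_DR = 106.0 m³/s, peak = 39.0 m³/s.
Runoff depth d = ΣQ_DR·Δt / A = 106.0 × 1800 / (31.8 km²) = 6.000 mm.
The 1-cm UH is the DRH scaled by (10 mm)/d, so U_p = 39.0 × 10/6.000 = 65.0 m³/s.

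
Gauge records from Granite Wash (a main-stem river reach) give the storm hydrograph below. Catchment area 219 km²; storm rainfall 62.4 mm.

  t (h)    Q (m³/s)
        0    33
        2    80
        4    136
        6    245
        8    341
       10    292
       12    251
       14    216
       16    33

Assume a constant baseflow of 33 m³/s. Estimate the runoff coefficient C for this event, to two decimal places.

C ≈ 0.70

ΣQ_DR = 1330 m³/s; V = ΣQ_DR·Δt = 9.576 × 10^6 m³.
Runoff depth d = V / A = 43.73 mm.
C = d / P = 43.73 / 62.4 = 0.70.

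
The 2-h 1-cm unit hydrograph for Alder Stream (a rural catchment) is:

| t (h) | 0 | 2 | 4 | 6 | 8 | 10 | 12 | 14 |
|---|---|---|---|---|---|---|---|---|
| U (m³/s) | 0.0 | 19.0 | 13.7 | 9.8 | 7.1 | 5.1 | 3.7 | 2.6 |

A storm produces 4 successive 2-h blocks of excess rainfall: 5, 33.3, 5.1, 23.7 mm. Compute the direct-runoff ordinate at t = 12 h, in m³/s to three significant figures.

Q ≈ 45.7 m³/s

By discrete convolution, Q_j = Σ (P_i / 10 mm) · U_{j−i}.
At t = 12 h (j=6): Q = (5/10)·3.7 + (33.3/10)·5.1 + (5.1/10)·7.1 + (23.7/10)·9.8 = 45.7 m³/s.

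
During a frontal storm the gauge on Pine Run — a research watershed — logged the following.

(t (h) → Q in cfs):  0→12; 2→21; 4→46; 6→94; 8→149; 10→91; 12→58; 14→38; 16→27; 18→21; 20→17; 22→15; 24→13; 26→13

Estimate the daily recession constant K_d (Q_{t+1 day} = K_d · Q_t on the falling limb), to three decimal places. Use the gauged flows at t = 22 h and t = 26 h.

K_d ≈ 0.424

Between t = 22 h and t = 26 h the flow falls from 15 to 13 cfs over 2×2 h = 4 h.
Per-interval ratio K = (13/15)^(1/2) = 0.9309; K_d = K^(24/2) = 0.424.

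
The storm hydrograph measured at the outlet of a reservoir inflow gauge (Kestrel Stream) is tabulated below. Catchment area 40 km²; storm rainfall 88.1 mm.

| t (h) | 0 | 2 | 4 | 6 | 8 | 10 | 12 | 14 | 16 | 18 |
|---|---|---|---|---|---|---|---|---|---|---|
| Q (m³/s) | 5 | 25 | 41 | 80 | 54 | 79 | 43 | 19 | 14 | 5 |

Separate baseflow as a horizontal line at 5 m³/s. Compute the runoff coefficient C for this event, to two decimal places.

ΣQ_DR = 315.0 m³/s; V = ΣQ_DR·Δt = 2.268 × 10^6 m³.
Runoff depth d = V / A = 56.70 mm.
C = d / P = 56.70 / 88.1 = 0.64.

C ≈ 0.64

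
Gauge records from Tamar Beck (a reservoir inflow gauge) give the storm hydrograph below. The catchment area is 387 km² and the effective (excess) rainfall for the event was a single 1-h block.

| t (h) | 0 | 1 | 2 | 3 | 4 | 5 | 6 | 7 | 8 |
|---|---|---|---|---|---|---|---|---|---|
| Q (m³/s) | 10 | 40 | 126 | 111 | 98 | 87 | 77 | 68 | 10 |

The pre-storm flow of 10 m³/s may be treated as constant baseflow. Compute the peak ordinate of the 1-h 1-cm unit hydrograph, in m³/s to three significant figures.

U_p ≈ 232 m³/s

Direct runoff: 0.0, 30.0, 116.0, 101.0, 88.0, 77.0, 67.0, 58.0, 0.0 m³/s; ΣQ_DR = 537.0 m³/s, peak = 116.0 m³/s.
Runoff depth d = ΣQ_DR·Δt / A = 537.0 × 3600 / (387 km²) = 4.995 mm.
The 1-cm UH is the DRH scaled by (10 mm)/d, so U_p = 116.0 × 10/4.995 = 232 m³/s.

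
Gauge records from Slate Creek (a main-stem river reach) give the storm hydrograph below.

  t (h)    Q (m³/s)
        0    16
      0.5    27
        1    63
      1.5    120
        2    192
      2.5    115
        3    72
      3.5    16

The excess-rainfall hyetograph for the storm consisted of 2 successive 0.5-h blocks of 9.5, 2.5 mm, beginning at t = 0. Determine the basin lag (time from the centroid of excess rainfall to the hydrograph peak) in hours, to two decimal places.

t_L ≈ 1.65 h

Centroid of excess rainfall: t_c = Σ P_i·t̄_i / ΣP_i = 0.3542 h (block centres at 0.25, 0.75 h).
Hydrograph peak occurs at t = 2 h, so basin lag t_L = 2 − 0.3542 = 1.65 h.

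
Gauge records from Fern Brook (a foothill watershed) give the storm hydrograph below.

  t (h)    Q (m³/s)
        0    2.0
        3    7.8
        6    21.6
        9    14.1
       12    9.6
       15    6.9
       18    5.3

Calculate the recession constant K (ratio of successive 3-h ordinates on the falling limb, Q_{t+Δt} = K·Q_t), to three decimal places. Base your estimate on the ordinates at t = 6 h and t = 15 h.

K ≈ 0.684

Using the recession-limb readings at t = 6 h and t = 15 h: Q falls from 21.6 to 6.9 m³/s over 3 intervals.
K = (Q₂/Q₁)^(1/3) = (6.9/21.6)^(1/3) = 0.684.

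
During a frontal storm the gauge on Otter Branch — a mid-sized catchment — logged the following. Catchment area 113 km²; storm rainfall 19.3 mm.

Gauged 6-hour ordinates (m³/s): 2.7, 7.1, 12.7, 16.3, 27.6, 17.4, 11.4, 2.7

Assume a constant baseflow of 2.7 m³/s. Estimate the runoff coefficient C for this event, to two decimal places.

C ≈ 0.76

ΣQ_DR = 76.30 m³/s; V = ΣQ_DR·Δt = 1.648 × 10^6 m³.
Runoff depth d = V / A = 14.58 mm.
C = d / P = 14.58 / 19.3 = 0.76.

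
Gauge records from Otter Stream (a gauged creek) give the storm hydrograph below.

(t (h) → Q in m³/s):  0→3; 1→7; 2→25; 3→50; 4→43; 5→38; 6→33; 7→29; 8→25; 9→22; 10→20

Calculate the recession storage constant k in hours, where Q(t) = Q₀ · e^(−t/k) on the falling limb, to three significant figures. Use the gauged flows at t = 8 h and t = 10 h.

k ≈ 8.96 h

On the falling limb, Q drops from 25 to 20 m³/s between t = 8 h and t = 10 h (Δt = 2 h).
k = −Δt / ln(Q₂/Q₁) = −2 / ln(20/25) = 8.96 h.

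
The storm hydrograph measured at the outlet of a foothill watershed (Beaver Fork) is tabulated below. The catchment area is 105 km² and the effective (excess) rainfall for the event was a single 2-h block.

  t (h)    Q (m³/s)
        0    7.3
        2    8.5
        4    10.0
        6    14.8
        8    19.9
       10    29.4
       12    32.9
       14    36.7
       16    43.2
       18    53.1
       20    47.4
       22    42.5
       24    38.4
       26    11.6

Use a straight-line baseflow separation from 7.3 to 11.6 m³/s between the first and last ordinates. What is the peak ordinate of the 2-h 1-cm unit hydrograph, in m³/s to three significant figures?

U_p ≈ 23.7 m³/s

Direct runoff: 0.00, 0.87, 2.04, 6.51, 11.28, 20.45, 23.62, 27.08, 33.25, 42.82, 36.79, 31.56, 27.13, 0.00 m³/s; ΣQ_DR = 263.4 m³/s, peak = 42.82 m³/s.
Runoff depth d = ΣQ_DR·Δt / A = 263.4 × 7200 / (105 km²) = 18.06 mm.
The 1-cm UH is the DRH scaled by (10 mm)/d, so U_p = 42.82 × 10/18.06 = 23.7 m³/s.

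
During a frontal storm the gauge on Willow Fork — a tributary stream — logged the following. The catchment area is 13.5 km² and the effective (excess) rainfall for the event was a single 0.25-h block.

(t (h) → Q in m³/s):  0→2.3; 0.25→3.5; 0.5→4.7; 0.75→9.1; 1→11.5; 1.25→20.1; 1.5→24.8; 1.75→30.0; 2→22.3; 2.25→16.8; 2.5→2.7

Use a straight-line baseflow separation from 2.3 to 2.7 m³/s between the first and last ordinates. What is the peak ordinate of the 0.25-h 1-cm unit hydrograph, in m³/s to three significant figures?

Direct runoff: 0.00, 1.16, 2.32, 6.68, 9.04, 17.60, 22.26, 27.42, 19.68, 14.14, 0.00 m³/s; ΣQ_DR = 120.3 m³/s, peak = 27.42 m³/s.
Runoff depth d = ΣQ_DR·Δt / A = 120.3 × 900 / (13.5 km²) = 8.020 mm.
The 1-cm UH is the DRH scaled by (10 mm)/d, so U_p = 27.42 × 10/8.020 = 34.2 m³/s.

U_p ≈ 34.2 m³/s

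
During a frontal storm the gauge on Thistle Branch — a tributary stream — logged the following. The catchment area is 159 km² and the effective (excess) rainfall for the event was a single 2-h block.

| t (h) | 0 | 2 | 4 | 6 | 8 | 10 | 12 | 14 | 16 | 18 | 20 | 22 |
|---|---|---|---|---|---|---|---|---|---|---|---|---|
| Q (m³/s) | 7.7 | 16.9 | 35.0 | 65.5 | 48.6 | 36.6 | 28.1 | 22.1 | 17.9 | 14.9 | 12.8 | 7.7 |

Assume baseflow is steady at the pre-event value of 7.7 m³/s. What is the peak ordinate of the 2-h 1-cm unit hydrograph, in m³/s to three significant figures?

Direct runoff: 0.0, 9.2, 27.3, 57.8, 40.9, 28.9, 20.4, 14.4, 10.2, 7.2, 5.1, 0.0 m³/s; ΣQ_DR = 221.4 m³/s, peak = 57.8 m³/s.
Runoff depth d = ΣQ_DR·Δt / A = 221.4 × 7200 / (159 km²) = 10.03 mm.
The 1-cm UH is the DRH scaled by (10 mm)/d, so U_p = 57.8 × 10/10.03 = 57.7 m³/s.

U_p ≈ 57.7 m³/s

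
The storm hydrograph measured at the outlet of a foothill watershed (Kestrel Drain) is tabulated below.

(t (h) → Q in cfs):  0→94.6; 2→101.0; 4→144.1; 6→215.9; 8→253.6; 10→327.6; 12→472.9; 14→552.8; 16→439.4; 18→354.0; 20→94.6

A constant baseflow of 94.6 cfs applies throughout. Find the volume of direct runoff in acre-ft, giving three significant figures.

V ≈ 332 acre-ft

Direct-runoff ordinates (Q − Q_b): 0.0, 6.4, 49.5, 121.3, 159.0, 233.0, 378.3, 458.2, 344.8, 259.4, 0.0 cfs.
ΣQ_DR = 2010 cfs.
With Δt = 2 h = 7200 s, V = ΣQ_DR · Δt = 2010 × 7200 = 1.45 × 10^7 ft³ = 332 acre-ft.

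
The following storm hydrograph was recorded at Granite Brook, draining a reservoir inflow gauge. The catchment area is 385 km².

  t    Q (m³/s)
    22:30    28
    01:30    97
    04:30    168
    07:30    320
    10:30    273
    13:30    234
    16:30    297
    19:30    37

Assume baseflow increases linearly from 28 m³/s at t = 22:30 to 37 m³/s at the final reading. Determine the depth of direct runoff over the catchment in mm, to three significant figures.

d ≈ 33.5 mm

Direct runoff: 0.00, 67.71, 137.43, 288.14, 239.86, 199.57, 261.29, 0.00 m³/s; ΣQ_DR = 1194 m³/s.
V = ΣQ_DR · Δt = 1194 × 10800 s = 1.290 × 10^7 m³.
Over A = 385 km², depth = V / A = 33.5 mm.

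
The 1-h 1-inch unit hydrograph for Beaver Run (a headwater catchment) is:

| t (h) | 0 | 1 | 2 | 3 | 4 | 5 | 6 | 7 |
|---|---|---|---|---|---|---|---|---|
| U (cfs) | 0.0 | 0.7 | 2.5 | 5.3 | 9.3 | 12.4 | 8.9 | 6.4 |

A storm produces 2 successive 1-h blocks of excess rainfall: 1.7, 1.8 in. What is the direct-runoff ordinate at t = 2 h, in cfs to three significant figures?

By discrete convolution, Q_j = Σ (P_i / 1 in) · U_{j−i}.
At t = 2 h (j=2): Q = (1.7/1)·2.5 + (1.8/1)·0.7 = 5.51 cfs.

Q ≈ 5.51 cfs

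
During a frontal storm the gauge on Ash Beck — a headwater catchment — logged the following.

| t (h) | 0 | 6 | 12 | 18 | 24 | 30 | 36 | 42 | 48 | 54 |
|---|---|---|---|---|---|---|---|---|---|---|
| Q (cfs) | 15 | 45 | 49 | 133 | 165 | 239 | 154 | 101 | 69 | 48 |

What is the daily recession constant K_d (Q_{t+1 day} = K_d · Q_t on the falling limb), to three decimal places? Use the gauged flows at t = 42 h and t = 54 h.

Between t = 42 h and t = 54 h the flow falls from 101 to 48 cfs over 2×6 h = 12 h.
Per-interval ratio K = (48/101)^(1/2) = 0.6894; K_d = K^(24/6) = 0.226.

K_d ≈ 0.226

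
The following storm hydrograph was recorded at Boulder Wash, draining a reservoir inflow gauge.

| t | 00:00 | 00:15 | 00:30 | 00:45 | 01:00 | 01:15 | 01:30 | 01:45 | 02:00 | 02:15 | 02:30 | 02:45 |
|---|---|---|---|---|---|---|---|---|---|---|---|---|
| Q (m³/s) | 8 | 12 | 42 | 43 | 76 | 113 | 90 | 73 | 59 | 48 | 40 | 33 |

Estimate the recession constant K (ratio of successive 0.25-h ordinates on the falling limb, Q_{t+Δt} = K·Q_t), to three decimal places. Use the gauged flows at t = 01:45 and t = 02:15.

Using the recession-limb readings at t = 01:45 and t = 02:15: Q falls from 73 to 48 m³/s over 2 intervals.
K = (Q₂/Q₁)^(1/2) = (48/73)^(1/2) = 0.811.

K ≈ 0.811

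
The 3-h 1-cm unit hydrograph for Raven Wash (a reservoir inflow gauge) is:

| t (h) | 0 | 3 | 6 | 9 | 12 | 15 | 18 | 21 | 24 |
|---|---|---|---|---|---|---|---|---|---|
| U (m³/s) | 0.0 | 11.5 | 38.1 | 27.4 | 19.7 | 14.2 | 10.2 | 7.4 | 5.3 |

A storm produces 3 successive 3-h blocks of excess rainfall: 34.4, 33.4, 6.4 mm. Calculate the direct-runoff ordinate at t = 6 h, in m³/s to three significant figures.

By discrete convolution, Q_j = Σ (P_i / 10 mm) · U_{j−i}.
At t = 6 h (j=2): Q = (34.4/10)·38.1 + (33.4/10)·11.5 + (6.4/10)·0.0 = 169 m³/s.

Q ≈ 169 m³/s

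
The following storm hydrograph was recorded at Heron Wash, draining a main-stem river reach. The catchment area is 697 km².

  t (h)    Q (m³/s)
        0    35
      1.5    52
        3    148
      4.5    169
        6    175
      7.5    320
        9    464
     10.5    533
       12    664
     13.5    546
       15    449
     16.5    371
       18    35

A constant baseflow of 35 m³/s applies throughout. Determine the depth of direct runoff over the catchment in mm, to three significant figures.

Direct runoff: 0.0, 17.0, 113.0, 134.0, 140.0, 285.0, 429.0, 498.0, 629.0, 511.0, 414.0, 336.0, 0.0 m³/s; ΣQ_DR = 3506 m³/s.
V = ΣQ_DR · Δt = 3506 × 5400 s = 1.893 × 10^7 m³.
Over A = 697 km², depth = V / A = 27.2 mm.

d ≈ 27.2 mm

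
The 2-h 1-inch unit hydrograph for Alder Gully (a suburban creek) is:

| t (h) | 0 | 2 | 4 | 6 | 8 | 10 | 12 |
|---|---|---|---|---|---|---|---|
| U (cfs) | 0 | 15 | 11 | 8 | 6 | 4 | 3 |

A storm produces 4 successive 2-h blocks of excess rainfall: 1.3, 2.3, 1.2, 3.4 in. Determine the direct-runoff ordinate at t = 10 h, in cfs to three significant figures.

Q ≈ 66.0 cfs

By discrete convolution, Q_j = Σ (P_i / 1 in) · U_{j−i}.
At t = 10 h (j=5): Q = (1.3/1)·4 + (2.3/1)·6 + (1.2/1)·8 + (3.4/1)·11 = 66.0 cfs.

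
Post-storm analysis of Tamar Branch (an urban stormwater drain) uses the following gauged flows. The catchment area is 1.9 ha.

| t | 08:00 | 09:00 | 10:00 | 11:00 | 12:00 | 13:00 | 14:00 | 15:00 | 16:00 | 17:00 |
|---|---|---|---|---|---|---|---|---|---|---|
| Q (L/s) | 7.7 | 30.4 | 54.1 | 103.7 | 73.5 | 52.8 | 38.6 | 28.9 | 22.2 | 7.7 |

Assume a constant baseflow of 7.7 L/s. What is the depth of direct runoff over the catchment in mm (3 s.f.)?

Direct runoff: 0.0, 22.7, 46.4, 96.0, 65.8, 45.1, 30.9, 21.2, 14.5, 0.0 L/s; ΣQ_DR = 342.6 L/s.
V = ΣQ_DR · Δt = 342.6 × 3600 s = 1.233 × 10^6 L.
Over A = 1.9 ha, depth = V / A = 64.9 mm.

d ≈ 64.9 mm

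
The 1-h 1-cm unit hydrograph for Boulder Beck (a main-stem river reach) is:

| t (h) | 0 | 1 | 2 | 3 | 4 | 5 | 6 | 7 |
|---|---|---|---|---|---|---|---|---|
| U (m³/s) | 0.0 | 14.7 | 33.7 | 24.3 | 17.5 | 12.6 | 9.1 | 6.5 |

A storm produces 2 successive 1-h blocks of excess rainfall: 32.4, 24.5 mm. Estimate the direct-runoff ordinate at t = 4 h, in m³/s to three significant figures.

Q ≈ 116 m³/s

By discrete convolution, Q_j = Σ (P_i / 10 mm) · U_{j−i}.
At t = 4 h (j=4): Q = (32.4/10)·17.5 + (24.5/10)·24.3 = 116 m³/s.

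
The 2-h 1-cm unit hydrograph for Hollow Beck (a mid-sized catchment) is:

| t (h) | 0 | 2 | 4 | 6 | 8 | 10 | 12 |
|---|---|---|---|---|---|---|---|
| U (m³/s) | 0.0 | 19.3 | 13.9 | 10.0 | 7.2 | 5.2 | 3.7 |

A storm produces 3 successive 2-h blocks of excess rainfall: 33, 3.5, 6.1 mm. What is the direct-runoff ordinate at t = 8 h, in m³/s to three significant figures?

By discrete convolution, Q_j = Σ (P_i / 10 mm) · U_{j−i}.
At t = 8 h (j=4): Q = (33/10)·7.2 + (3.5/10)·10.0 + (6.1/10)·13.9 = 35.7 m³/s.

Q ≈ 35.7 m³/s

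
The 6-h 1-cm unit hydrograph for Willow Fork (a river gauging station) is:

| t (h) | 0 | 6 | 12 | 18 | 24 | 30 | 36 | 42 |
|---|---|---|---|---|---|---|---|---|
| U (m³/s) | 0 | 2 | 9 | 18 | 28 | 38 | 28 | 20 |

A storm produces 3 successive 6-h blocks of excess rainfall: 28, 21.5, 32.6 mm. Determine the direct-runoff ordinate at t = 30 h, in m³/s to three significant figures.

Q ≈ 225 m³/s

By discrete convolution, Q_j = Σ (P_i / 10 mm) · U_{j−i}.
At t = 30 h (j=5): Q = (28/10)·38 + (21.5/10)·28 + (32.6/10)·18 = 225 m³/s.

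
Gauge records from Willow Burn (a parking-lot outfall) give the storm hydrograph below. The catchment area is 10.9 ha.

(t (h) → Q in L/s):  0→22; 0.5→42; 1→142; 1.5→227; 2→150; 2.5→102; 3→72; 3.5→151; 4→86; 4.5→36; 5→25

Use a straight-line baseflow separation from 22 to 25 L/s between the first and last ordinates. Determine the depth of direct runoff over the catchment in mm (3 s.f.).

d ≈ 13.2 mm

Direct runoff: 0.00, 19.70, 119.40, 204.10, 126.80, 78.50, 48.20, 126.90, 61.60, 11.30, 0.00 L/s; ΣQ_DR = 796.5 L/s.
V = ΣQ_DR · Δt = 796.5 × 1800 s = 1.434 × 10^6 L.
Over A = 10.9 ha, depth = V / A = 13.2 mm.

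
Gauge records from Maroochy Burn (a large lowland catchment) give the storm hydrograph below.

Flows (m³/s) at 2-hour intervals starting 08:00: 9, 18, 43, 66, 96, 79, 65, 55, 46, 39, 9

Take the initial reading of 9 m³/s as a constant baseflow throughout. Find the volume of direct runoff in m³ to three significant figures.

Direct-runoff ordinates (Q − Q_b): 0.0, 9.0, 34.0, 57.0, 87.0, 70.0, 56.0, 46.0, 37.0, 30.0, 0.0 m³/s.
ΣQ_DR = 426.0 m³/s.
With Δt = 2 h = 7200 s, V = ΣQ_DR · Δt = 426.0 × 7200 = 3.07 × 10^6 m³.

V ≈ 3.07 × 10^6 m³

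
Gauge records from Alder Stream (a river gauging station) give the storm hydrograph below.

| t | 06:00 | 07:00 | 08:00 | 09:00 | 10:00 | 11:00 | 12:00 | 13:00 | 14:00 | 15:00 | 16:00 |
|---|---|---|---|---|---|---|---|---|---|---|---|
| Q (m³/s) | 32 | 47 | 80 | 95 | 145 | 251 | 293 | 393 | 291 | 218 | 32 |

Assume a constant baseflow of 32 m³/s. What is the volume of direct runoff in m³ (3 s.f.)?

Direct-runoff ordinates (Q − Q_b): 0.0, 15.0, 48.0, 63.0, 113.0, 219.0, 261.0, 361.0, 259.0, 186.0, 0.0 m³/s.
ΣQ_DR = 1525 m³/s.
With Δt = 1 h = 3600 s, V = ΣQ_DR · Δt = 1525 × 3600 = 5.49 × 10^6 m³.

V ≈ 5.49 × 10^6 m³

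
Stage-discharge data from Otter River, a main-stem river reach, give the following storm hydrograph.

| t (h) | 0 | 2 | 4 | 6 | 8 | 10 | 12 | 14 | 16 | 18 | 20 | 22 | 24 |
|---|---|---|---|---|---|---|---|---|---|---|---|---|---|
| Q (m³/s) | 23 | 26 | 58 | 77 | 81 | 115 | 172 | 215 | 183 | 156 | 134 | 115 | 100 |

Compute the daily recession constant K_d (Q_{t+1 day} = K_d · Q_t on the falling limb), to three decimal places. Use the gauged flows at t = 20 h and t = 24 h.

Between t = 20 h and t = 24 h the flow falls from 134 to 100 m³/s over 2×2 h = 4 h.
Per-interval ratio K = (100/134)^(1/2) = 0.8639; K_d = K^(24/2) = 0.173.

K_d ≈ 0.173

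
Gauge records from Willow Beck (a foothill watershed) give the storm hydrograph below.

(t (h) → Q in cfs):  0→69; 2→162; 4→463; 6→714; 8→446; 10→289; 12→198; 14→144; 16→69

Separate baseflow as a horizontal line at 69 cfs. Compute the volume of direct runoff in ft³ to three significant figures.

Direct-runoff ordinates (Q − Q_b): 0.0, 93.0, 394.0, 645.0, 377.0, 220.0, 129.0, 75.0, 0.0 cfs.
ΣQ_DR = 1933 cfs.
With Δt = 2 h = 7200 s, V = ΣQ_DR · Δt = 1933 × 7200 = 1.39 × 10^7 ft³.

V ≈ 1.39 × 10^7 ft³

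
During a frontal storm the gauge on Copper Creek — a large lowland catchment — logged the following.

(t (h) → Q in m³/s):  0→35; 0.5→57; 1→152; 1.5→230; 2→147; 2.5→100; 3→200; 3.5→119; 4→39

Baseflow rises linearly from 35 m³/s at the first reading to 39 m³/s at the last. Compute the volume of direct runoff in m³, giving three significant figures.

Direct-runoff ordinates (Q − Q_b): 0.00, 21.50, 116.00, 193.50, 110.00, 62.50, 162.00, 80.50, 0.00 m³/s.
ΣQ_DR = 746.0 m³/s.
With Δt = 0.5 h = 1800 s, V = ΣQ_DR · Δt = 746.0 × 1800 = 1.34 × 10^6 m³.

V ≈ 1.34 × 10^6 m³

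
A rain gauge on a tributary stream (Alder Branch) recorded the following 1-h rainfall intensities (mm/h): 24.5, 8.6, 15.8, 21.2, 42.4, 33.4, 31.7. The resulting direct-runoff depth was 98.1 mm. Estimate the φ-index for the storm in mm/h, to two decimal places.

φ ≈ 11.82 mm/h

Only the 6 blocks with intensity above φ contribute runoff: 24.5, 15.8, 21.2, 42.4, 33.4, 31.7 mm/h.
Σ(I−φ)·Δt = d  ⇒  (24.5+15.8+21.2+42.4+33.4+31.7 − 6φ)·1 = 98.1
φ = (169.0 − 98.1/1) / 6 = 11.82 mm/h.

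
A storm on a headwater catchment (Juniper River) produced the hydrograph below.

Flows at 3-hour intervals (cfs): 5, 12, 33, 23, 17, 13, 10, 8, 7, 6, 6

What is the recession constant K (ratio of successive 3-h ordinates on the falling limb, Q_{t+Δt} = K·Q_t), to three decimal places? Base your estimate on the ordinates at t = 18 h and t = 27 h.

Using the recession-limb readings at t = 18 h and t = 27 h: Q falls from 10 to 6 cfs over 3 intervals.
K = (Q₂/Q₁)^(1/3) = (6/10)^(1/3) = 0.843.

K ≈ 0.843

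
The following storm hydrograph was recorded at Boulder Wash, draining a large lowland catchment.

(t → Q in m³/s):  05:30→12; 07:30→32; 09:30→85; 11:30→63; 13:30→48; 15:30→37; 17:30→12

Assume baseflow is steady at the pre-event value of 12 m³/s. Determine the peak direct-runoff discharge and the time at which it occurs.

Q_p = 73.0 m³/s at t = 09:30

Subtracting baseflow gives direct-runoff ordinates: 0.0, 20.0, 73.0, 51.0, 36.0, 25.0, 0.0 m³/s.
The maximum is 73.0 m³/s, occurring at the reading for t = 09:30.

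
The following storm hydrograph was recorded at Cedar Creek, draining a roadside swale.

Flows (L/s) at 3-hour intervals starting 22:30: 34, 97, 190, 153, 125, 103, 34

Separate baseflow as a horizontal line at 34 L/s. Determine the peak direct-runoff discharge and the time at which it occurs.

Q_p = 156.0 L/s at t = 04:30

Subtracting baseflow gives direct-runoff ordinates: 0.0, 63.0, 156.0, 119.0, 91.0, 69.0, 0.0 L/s.
The maximum is 156.0 L/s, occurring at the reading for t = 04:30.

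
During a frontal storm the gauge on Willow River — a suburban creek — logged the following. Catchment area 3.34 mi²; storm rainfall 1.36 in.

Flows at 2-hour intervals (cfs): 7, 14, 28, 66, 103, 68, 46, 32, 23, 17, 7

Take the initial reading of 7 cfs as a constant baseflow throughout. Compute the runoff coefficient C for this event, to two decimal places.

ΣQ_DR = 334.0 cfs; V = ΣQ_DR·Δt = 2.405 × 10^6 ft³.
Runoff depth d = V / A = 0.3099 in.
C = d / P = 0.3099 / 1.36 = 0.23.

C ≈ 0.23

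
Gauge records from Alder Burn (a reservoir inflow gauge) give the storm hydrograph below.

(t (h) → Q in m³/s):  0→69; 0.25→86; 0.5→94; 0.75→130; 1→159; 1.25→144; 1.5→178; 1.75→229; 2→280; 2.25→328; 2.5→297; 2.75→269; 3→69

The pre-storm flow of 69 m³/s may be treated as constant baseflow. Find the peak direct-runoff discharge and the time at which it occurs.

Subtracting baseflow gives direct-runoff ordinates: 0.0, 17.0, 25.0, 61.0, 90.0, 75.0, 109.0, 160.0, 211.0, 259.0, 228.0, 200.0, 0.0 m³/s.
The maximum is 259.0 m³/s, occurring at the reading for t = 2.25 h.

Q_p = 259.0 m³/s at t = 2.25 h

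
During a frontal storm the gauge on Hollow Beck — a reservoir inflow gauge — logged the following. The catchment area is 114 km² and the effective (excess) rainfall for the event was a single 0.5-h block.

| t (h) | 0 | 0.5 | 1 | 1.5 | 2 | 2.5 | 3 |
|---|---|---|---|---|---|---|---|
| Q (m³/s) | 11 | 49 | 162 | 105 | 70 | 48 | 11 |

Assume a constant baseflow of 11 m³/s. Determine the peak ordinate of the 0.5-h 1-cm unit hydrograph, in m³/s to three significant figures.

Direct runoff: 0.0, 38.0, 151.0, 94.0, 59.0, 37.0, 0.0 m³/s; ΣQ_DR = 379.0 m³/s, peak = 151.0 m³/s.
Runoff depth d = ΣQ_DR·Δt / A = 379.0 × 1800 / (114 km²) = 5.984 mm.
The 1-cm UH is the DRH scaled by (10 mm)/d, so U_p = 151.0 × 10/5.984 = 252 m³/s.

U_p ≈ 252 m³/s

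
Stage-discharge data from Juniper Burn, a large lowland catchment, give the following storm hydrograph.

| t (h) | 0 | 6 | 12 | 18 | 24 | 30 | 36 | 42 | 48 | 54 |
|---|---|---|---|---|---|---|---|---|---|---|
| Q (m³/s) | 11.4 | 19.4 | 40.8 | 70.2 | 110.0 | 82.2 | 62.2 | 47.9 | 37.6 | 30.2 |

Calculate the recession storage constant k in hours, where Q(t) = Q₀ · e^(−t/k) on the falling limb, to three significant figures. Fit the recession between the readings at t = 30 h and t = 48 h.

On the falling limb, Q drops from 82.2 to 37.6 m³/s between t = 30 h and t = 48 h (Δt = 18 h).
k = −Δt / ln(Q₂/Q₁) = −18 / ln(37.6/82.2) = 23.0 h.

k ≈ 23.0 h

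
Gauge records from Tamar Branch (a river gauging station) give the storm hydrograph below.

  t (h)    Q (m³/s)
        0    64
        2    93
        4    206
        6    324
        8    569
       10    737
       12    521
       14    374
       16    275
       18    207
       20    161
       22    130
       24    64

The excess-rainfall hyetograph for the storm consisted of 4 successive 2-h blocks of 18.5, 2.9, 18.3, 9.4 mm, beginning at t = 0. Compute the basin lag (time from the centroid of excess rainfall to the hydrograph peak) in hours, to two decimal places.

t_L ≈ 6.24 h

Centroid of excess rainfall: t_c = Σ P_i·t̄_i / ΣP_i = 3.7576 h (block centres at 1, 3, 5, 7 h).
Hydrograph peak occurs at t = 10 h, so basin lag t_L = 10 − 3.7576 = 6.24 h.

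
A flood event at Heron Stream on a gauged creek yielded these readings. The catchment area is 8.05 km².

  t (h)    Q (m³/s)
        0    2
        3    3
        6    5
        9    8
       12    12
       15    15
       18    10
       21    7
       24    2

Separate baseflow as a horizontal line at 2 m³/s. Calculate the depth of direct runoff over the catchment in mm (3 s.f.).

Direct runoff: 0.0, 1.0, 3.0, 6.0, 10.0, 13.0, 8.0, 5.0, 0.0 m³/s; ΣQ_DR = 46.00 m³/s.
V = ΣQ_DR · Δt = 46.00 × 10800 s = 4.968 × 10^5 m³.
Over A = 8.05 km², depth = V / A = 61.7 mm.

d ≈ 61.7 mm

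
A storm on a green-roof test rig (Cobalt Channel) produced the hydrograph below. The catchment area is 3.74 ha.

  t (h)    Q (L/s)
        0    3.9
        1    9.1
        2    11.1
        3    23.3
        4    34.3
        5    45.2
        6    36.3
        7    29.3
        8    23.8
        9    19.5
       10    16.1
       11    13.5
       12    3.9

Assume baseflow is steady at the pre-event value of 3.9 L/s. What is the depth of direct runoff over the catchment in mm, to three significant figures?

d ≈ 21.0 mm

Direct runoff: 0.0, 5.2, 7.2, 19.4, 30.4, 41.3, 32.4, 25.4, 19.9, 15.6, 12.2, 9.6, 0.0 L/s; ΣQ_DR = 218.6 L/s.
V = ΣQ_DR · Δt = 218.6 × 3600 s = 7.870 × 10^5 L.
Over A = 3.74 ha, depth = V / A = 21.0 mm.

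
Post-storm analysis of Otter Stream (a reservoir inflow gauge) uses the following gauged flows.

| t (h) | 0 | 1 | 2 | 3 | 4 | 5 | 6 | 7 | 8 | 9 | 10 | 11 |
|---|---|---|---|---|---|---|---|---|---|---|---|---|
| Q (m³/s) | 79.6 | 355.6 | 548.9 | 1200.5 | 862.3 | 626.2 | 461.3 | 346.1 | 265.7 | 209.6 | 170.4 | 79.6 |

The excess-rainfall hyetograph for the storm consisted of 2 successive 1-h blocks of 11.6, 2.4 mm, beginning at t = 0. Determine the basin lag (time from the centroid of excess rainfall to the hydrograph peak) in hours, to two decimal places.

t_L ≈ 2.33 h

Centroid of excess rainfall: t_c = Σ P_i·t̄_i / ΣP_i = 0.6714 h (block centres at 0.5, 1.5 h).
Hydrograph peak occurs at t = 3 h, so basin lag t_L = 3 − 0.6714 = 2.33 h.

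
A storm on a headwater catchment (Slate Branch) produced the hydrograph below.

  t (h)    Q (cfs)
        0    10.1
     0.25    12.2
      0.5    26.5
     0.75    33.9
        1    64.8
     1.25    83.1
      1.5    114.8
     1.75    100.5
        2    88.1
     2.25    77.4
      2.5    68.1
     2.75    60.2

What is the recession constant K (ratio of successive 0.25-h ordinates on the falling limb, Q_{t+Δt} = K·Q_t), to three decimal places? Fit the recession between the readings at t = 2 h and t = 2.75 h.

K ≈ 0.881

Using the recession-limb readings at t = 2 h and t = 2.75 h: Q falls from 88.1 to 60.2 cfs over 3 intervals.
K = (Q₂/Q₁)^(1/3) = (60.2/88.1)^(1/3) = 0.881.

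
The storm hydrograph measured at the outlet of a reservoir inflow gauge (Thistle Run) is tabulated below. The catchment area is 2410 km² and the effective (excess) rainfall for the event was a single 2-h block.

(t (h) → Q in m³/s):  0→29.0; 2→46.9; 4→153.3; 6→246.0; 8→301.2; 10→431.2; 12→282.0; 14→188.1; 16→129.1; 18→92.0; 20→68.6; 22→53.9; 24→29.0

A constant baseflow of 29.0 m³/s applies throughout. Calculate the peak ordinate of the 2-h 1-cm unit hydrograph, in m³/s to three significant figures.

U_p ≈ 805 m³/s

Direct runoff: 0.0, 17.9, 124.3, 217.0, 272.2, 402.2, 253.0, 159.1, 100.1, 63.0, 39.6, 24.9, 0.0 m³/s; ΣQ_DR = 1673 m³/s, peak = 402.2 m³/s.
Runoff depth d = ΣQ_DR·Δt / A = 1673 × 7200 / (2410 km²) = 4.999 mm.
The 1-cm UH is the DRH scaled by (10 mm)/d, so U_p = 402.2 × 10/4.999 = 805 m³/s.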